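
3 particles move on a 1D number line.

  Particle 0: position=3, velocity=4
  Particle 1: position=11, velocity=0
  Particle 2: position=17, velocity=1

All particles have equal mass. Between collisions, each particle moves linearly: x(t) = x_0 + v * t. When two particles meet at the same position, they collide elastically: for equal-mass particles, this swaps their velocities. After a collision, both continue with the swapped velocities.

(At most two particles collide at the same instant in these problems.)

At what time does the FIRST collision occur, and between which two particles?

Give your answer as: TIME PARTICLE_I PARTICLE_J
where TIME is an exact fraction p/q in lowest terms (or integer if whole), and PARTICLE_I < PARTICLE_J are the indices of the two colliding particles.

Answer: 2 0 1

Derivation:
Pair (0,1): pos 3,11 vel 4,0 -> gap=8, closing at 4/unit, collide at t=2
Pair (1,2): pos 11,17 vel 0,1 -> not approaching (rel speed -1 <= 0)
Earliest collision: t=2 between 0 and 1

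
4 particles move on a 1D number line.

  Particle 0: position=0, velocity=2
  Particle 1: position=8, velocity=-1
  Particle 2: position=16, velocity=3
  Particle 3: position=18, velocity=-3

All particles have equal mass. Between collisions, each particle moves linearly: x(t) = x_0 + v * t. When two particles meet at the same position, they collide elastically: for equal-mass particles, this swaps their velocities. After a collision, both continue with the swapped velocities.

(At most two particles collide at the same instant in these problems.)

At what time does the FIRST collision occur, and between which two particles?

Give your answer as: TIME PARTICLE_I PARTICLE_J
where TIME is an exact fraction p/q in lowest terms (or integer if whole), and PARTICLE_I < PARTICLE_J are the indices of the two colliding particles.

Pair (0,1): pos 0,8 vel 2,-1 -> gap=8, closing at 3/unit, collide at t=8/3
Pair (1,2): pos 8,16 vel -1,3 -> not approaching (rel speed -4 <= 0)
Pair (2,3): pos 16,18 vel 3,-3 -> gap=2, closing at 6/unit, collide at t=1/3
Earliest collision: t=1/3 between 2 and 3

Answer: 1/3 2 3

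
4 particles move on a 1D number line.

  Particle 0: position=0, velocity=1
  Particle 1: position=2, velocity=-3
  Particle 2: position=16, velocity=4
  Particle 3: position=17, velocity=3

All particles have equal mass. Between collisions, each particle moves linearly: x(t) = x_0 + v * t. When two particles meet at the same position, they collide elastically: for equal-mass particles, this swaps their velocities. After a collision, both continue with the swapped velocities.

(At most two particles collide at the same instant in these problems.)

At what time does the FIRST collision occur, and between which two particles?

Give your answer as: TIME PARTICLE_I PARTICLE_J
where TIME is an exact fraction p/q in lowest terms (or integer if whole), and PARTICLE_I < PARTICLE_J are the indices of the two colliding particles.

Answer: 1/2 0 1

Derivation:
Pair (0,1): pos 0,2 vel 1,-3 -> gap=2, closing at 4/unit, collide at t=1/2
Pair (1,2): pos 2,16 vel -3,4 -> not approaching (rel speed -7 <= 0)
Pair (2,3): pos 16,17 vel 4,3 -> gap=1, closing at 1/unit, collide at t=1
Earliest collision: t=1/2 between 0 and 1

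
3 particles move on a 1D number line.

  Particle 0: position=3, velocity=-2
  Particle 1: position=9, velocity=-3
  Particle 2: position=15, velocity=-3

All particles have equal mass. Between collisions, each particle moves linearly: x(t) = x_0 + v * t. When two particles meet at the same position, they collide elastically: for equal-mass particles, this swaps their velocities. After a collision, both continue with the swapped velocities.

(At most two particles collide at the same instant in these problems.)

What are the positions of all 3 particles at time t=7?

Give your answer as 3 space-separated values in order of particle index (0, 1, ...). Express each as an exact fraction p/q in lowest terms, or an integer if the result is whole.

Collision at t=6: particles 0 and 1 swap velocities; positions: p0=-9 p1=-9 p2=-3; velocities now: v0=-3 v1=-2 v2=-3
Advance to t=7 (no further collisions before then); velocities: v0=-3 v1=-2 v2=-3; positions = -12 -11 -6

Answer: -12 -11 -6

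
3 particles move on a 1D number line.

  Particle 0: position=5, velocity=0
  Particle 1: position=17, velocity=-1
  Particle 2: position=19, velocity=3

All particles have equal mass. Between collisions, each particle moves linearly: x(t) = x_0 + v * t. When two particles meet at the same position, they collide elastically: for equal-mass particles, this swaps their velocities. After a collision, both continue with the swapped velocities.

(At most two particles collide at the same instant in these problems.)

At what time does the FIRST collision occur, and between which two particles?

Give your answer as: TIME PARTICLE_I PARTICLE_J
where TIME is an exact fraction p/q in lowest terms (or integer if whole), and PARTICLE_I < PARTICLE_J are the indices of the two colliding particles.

Answer: 12 0 1

Derivation:
Pair (0,1): pos 5,17 vel 0,-1 -> gap=12, closing at 1/unit, collide at t=12
Pair (1,2): pos 17,19 vel -1,3 -> not approaching (rel speed -4 <= 0)
Earliest collision: t=12 between 0 and 1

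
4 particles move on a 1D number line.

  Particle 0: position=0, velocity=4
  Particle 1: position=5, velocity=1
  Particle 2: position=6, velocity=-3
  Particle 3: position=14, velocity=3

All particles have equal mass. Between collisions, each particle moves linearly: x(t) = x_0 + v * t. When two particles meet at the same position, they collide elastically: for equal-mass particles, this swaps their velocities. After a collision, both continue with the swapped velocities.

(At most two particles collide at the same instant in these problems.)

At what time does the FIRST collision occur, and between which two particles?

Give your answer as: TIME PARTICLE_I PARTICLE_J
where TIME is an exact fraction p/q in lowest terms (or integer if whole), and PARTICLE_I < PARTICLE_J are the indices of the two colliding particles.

Pair (0,1): pos 0,5 vel 4,1 -> gap=5, closing at 3/unit, collide at t=5/3
Pair (1,2): pos 5,6 vel 1,-3 -> gap=1, closing at 4/unit, collide at t=1/4
Pair (2,3): pos 6,14 vel -3,3 -> not approaching (rel speed -6 <= 0)
Earliest collision: t=1/4 between 1 and 2

Answer: 1/4 1 2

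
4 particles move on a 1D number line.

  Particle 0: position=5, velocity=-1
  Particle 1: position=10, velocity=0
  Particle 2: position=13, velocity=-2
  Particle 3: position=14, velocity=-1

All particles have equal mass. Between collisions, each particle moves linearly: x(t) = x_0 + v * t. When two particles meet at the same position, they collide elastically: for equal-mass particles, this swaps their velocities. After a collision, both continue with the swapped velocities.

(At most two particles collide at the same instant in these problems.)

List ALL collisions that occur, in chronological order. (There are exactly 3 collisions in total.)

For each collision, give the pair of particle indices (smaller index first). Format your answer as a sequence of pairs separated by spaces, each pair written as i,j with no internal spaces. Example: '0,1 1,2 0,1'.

Collision at t=3/2: particles 1 and 2 swap velocities; positions: p0=7/2 p1=10 p2=10 p3=25/2; velocities now: v0=-1 v1=-2 v2=0 v3=-1
Collision at t=4: particles 2 and 3 swap velocities; positions: p0=1 p1=5 p2=10 p3=10; velocities now: v0=-1 v1=-2 v2=-1 v3=0
Collision at t=8: particles 0 and 1 swap velocities; positions: p0=-3 p1=-3 p2=6 p3=10; velocities now: v0=-2 v1=-1 v2=-1 v3=0

Answer: 1,2 2,3 0,1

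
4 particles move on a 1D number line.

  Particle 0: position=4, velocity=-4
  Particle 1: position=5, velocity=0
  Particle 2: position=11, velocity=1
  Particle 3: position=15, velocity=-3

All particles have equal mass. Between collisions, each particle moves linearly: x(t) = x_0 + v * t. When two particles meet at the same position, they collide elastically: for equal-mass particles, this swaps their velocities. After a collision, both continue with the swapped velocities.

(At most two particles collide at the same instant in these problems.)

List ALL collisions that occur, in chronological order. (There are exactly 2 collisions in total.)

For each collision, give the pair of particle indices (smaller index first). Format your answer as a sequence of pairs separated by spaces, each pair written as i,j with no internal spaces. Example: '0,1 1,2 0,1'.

Collision at t=1: particles 2 and 3 swap velocities; positions: p0=0 p1=5 p2=12 p3=12; velocities now: v0=-4 v1=0 v2=-3 v3=1
Collision at t=10/3: particles 1 and 2 swap velocities; positions: p0=-28/3 p1=5 p2=5 p3=43/3; velocities now: v0=-4 v1=-3 v2=0 v3=1

Answer: 2,3 1,2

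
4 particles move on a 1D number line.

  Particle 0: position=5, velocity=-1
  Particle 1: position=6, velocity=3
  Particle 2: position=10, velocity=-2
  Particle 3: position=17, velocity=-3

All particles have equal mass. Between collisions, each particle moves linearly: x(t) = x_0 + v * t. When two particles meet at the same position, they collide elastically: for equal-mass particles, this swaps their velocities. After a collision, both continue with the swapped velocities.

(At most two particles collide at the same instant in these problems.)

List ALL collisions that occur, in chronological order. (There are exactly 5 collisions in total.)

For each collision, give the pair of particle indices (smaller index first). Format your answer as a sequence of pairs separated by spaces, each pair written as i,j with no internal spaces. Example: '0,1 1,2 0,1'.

Answer: 1,2 2,3 0,1 1,2 0,1

Derivation:
Collision at t=4/5: particles 1 and 2 swap velocities; positions: p0=21/5 p1=42/5 p2=42/5 p3=73/5; velocities now: v0=-1 v1=-2 v2=3 v3=-3
Collision at t=11/6: particles 2 and 3 swap velocities; positions: p0=19/6 p1=19/3 p2=23/2 p3=23/2; velocities now: v0=-1 v1=-2 v2=-3 v3=3
Collision at t=5: particles 0 and 1 swap velocities; positions: p0=0 p1=0 p2=2 p3=21; velocities now: v0=-2 v1=-1 v2=-3 v3=3
Collision at t=6: particles 1 and 2 swap velocities; positions: p0=-2 p1=-1 p2=-1 p3=24; velocities now: v0=-2 v1=-3 v2=-1 v3=3
Collision at t=7: particles 0 and 1 swap velocities; positions: p0=-4 p1=-4 p2=-2 p3=27; velocities now: v0=-3 v1=-2 v2=-1 v3=3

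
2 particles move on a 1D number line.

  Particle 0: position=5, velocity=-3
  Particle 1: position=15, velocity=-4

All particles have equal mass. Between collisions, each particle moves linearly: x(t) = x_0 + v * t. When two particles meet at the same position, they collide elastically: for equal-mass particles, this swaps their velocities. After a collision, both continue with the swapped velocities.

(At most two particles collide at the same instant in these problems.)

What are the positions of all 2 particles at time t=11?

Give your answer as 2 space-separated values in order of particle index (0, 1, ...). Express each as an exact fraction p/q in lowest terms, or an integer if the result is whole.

Collision at t=10: particles 0 and 1 swap velocities; positions: p0=-25 p1=-25; velocities now: v0=-4 v1=-3
Advance to t=11 (no further collisions before then); velocities: v0=-4 v1=-3; positions = -29 -28

Answer: -29 -28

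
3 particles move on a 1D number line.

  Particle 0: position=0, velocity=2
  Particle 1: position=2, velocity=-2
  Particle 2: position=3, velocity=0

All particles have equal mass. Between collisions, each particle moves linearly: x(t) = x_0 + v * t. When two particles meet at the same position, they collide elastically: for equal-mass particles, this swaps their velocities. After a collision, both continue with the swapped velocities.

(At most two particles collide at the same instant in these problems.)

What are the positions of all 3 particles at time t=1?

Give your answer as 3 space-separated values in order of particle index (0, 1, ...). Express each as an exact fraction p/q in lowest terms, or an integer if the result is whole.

Collision at t=1/2: particles 0 and 1 swap velocities; positions: p0=1 p1=1 p2=3; velocities now: v0=-2 v1=2 v2=0
Advance to t=1 (no further collisions before then); velocities: v0=-2 v1=2 v2=0; positions = 0 2 3

Answer: 0 2 3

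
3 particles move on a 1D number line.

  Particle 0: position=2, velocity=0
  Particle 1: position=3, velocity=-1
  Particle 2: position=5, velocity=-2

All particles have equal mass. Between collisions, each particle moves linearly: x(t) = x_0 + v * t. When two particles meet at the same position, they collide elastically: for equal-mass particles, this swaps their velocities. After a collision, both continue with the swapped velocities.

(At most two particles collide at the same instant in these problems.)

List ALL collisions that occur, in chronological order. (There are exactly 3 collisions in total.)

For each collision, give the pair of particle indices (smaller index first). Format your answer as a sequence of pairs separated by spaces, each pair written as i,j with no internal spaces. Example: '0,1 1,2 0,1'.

Collision at t=1: particles 0 and 1 swap velocities; positions: p0=2 p1=2 p2=3; velocities now: v0=-1 v1=0 v2=-2
Collision at t=3/2: particles 1 and 2 swap velocities; positions: p0=3/2 p1=2 p2=2; velocities now: v0=-1 v1=-2 v2=0
Collision at t=2: particles 0 and 1 swap velocities; positions: p0=1 p1=1 p2=2; velocities now: v0=-2 v1=-1 v2=0

Answer: 0,1 1,2 0,1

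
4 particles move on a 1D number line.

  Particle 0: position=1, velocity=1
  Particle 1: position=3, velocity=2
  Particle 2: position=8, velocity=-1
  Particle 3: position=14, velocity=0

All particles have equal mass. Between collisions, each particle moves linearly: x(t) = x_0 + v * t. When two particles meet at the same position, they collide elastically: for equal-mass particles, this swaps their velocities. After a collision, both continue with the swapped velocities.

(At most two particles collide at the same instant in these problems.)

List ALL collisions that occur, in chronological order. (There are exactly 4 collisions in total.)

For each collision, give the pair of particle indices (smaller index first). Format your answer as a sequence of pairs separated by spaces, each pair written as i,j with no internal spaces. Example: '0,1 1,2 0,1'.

Answer: 1,2 0,1 2,3 1,2

Derivation:
Collision at t=5/3: particles 1 and 2 swap velocities; positions: p0=8/3 p1=19/3 p2=19/3 p3=14; velocities now: v0=1 v1=-1 v2=2 v3=0
Collision at t=7/2: particles 0 and 1 swap velocities; positions: p0=9/2 p1=9/2 p2=10 p3=14; velocities now: v0=-1 v1=1 v2=2 v3=0
Collision at t=11/2: particles 2 and 3 swap velocities; positions: p0=5/2 p1=13/2 p2=14 p3=14; velocities now: v0=-1 v1=1 v2=0 v3=2
Collision at t=13: particles 1 and 2 swap velocities; positions: p0=-5 p1=14 p2=14 p3=29; velocities now: v0=-1 v1=0 v2=1 v3=2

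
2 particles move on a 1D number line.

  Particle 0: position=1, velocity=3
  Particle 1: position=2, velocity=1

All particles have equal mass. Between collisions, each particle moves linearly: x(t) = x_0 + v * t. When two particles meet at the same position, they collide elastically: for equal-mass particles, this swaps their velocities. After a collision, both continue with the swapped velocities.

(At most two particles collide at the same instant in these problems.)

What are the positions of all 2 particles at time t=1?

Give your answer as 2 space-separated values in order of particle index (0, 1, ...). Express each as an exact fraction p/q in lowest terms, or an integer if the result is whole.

Collision at t=1/2: particles 0 and 1 swap velocities; positions: p0=5/2 p1=5/2; velocities now: v0=1 v1=3
Advance to t=1 (no further collisions before then); velocities: v0=1 v1=3; positions = 3 4

Answer: 3 4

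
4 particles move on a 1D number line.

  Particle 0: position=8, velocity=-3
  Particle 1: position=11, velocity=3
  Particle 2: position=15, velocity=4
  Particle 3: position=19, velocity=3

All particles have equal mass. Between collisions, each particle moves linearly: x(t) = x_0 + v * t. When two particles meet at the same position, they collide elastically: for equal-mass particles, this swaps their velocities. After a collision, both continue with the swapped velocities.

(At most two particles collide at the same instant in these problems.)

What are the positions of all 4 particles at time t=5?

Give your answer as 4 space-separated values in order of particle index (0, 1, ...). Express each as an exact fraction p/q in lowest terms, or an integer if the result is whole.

Collision at t=4: particles 2 and 3 swap velocities; positions: p0=-4 p1=23 p2=31 p3=31; velocities now: v0=-3 v1=3 v2=3 v3=4
Advance to t=5 (no further collisions before then); velocities: v0=-3 v1=3 v2=3 v3=4; positions = -7 26 34 35

Answer: -7 26 34 35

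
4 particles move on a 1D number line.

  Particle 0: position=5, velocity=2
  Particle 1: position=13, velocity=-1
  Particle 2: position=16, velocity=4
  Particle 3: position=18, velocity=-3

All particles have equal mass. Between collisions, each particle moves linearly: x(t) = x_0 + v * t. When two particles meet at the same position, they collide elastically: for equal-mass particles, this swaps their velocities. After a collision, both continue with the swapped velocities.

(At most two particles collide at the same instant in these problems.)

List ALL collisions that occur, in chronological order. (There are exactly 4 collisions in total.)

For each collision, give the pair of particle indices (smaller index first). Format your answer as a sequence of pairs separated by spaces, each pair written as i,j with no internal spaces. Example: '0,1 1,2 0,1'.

Answer: 2,3 1,2 0,1 1,2

Derivation:
Collision at t=2/7: particles 2 and 3 swap velocities; positions: p0=39/7 p1=89/7 p2=120/7 p3=120/7; velocities now: v0=2 v1=-1 v2=-3 v3=4
Collision at t=5/2: particles 1 and 2 swap velocities; positions: p0=10 p1=21/2 p2=21/2 p3=26; velocities now: v0=2 v1=-3 v2=-1 v3=4
Collision at t=13/5: particles 0 and 1 swap velocities; positions: p0=51/5 p1=51/5 p2=52/5 p3=132/5; velocities now: v0=-3 v1=2 v2=-1 v3=4
Collision at t=8/3: particles 1 and 2 swap velocities; positions: p0=10 p1=31/3 p2=31/3 p3=80/3; velocities now: v0=-3 v1=-1 v2=2 v3=4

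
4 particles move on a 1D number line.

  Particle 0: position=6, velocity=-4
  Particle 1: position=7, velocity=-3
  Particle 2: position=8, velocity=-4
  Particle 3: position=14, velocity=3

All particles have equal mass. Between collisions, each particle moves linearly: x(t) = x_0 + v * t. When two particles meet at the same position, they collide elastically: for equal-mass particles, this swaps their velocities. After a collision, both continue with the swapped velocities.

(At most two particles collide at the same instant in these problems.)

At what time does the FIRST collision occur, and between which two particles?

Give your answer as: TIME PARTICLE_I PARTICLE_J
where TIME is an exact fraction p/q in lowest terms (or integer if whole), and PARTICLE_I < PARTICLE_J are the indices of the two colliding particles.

Pair (0,1): pos 6,7 vel -4,-3 -> not approaching (rel speed -1 <= 0)
Pair (1,2): pos 7,8 vel -3,-4 -> gap=1, closing at 1/unit, collide at t=1
Pair (2,3): pos 8,14 vel -4,3 -> not approaching (rel speed -7 <= 0)
Earliest collision: t=1 between 1 and 2

Answer: 1 1 2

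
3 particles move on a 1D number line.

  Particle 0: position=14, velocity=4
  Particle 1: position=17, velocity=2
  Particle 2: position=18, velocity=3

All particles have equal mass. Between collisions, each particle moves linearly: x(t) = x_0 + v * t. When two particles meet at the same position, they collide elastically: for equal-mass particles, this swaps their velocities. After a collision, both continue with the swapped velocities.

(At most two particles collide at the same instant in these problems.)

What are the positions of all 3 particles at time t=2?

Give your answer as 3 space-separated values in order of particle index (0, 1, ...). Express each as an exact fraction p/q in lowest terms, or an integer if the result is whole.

Answer: 21 22 24

Derivation:
Collision at t=3/2: particles 0 and 1 swap velocities; positions: p0=20 p1=20 p2=45/2; velocities now: v0=2 v1=4 v2=3
Advance to t=2 (no further collisions before then); velocities: v0=2 v1=4 v2=3; positions = 21 22 24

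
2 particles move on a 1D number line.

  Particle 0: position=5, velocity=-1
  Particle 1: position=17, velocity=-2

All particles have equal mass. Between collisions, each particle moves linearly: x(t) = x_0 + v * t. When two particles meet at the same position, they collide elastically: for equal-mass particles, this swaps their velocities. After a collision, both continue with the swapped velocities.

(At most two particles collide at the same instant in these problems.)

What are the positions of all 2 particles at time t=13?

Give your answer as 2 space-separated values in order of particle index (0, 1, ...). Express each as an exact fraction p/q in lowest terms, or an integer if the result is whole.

Answer: -9 -8

Derivation:
Collision at t=12: particles 0 and 1 swap velocities; positions: p0=-7 p1=-7; velocities now: v0=-2 v1=-1
Advance to t=13 (no further collisions before then); velocities: v0=-2 v1=-1; positions = -9 -8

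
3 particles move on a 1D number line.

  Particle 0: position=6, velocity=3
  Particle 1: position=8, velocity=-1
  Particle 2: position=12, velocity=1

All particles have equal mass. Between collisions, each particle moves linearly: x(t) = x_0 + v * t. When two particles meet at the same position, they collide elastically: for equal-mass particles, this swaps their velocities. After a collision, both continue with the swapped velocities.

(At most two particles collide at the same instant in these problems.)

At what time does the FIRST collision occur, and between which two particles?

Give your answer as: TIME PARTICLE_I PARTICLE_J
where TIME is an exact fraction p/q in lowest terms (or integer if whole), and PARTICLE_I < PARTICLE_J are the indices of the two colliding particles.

Pair (0,1): pos 6,8 vel 3,-1 -> gap=2, closing at 4/unit, collide at t=1/2
Pair (1,2): pos 8,12 vel -1,1 -> not approaching (rel speed -2 <= 0)
Earliest collision: t=1/2 between 0 and 1

Answer: 1/2 0 1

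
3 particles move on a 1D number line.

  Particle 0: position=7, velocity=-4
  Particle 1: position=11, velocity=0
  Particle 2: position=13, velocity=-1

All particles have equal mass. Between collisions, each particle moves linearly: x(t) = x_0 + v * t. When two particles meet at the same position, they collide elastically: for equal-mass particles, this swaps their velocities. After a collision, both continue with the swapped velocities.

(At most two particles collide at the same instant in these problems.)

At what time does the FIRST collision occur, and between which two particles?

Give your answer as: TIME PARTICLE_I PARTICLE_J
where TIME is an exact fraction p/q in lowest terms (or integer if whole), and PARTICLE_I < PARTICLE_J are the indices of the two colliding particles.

Pair (0,1): pos 7,11 vel -4,0 -> not approaching (rel speed -4 <= 0)
Pair (1,2): pos 11,13 vel 0,-1 -> gap=2, closing at 1/unit, collide at t=2
Earliest collision: t=2 between 1 and 2

Answer: 2 1 2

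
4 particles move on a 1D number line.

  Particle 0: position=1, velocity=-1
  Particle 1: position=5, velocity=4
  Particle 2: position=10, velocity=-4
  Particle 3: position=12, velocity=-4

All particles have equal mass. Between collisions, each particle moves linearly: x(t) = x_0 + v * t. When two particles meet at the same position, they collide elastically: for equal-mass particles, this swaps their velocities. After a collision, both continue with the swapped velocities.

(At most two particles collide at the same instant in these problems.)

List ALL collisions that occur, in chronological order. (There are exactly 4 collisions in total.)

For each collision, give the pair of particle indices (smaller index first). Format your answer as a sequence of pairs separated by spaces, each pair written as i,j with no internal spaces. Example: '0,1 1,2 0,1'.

Collision at t=5/8: particles 1 and 2 swap velocities; positions: p0=3/8 p1=15/2 p2=15/2 p3=19/2; velocities now: v0=-1 v1=-4 v2=4 v3=-4
Collision at t=7/8: particles 2 and 3 swap velocities; positions: p0=1/8 p1=13/2 p2=17/2 p3=17/2; velocities now: v0=-1 v1=-4 v2=-4 v3=4
Collision at t=3: particles 0 and 1 swap velocities; positions: p0=-2 p1=-2 p2=0 p3=17; velocities now: v0=-4 v1=-1 v2=-4 v3=4
Collision at t=11/3: particles 1 and 2 swap velocities; positions: p0=-14/3 p1=-8/3 p2=-8/3 p3=59/3; velocities now: v0=-4 v1=-4 v2=-1 v3=4

Answer: 1,2 2,3 0,1 1,2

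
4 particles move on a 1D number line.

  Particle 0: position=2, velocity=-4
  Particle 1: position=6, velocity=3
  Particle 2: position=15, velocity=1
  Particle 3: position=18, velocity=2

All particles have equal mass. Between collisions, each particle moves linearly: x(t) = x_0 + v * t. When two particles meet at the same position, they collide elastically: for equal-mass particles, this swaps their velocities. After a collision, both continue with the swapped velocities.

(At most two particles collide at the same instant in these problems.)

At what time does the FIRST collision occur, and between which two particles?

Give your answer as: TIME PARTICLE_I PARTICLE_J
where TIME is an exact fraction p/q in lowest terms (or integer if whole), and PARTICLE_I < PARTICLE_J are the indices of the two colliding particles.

Pair (0,1): pos 2,6 vel -4,3 -> not approaching (rel speed -7 <= 0)
Pair (1,2): pos 6,15 vel 3,1 -> gap=9, closing at 2/unit, collide at t=9/2
Pair (2,3): pos 15,18 vel 1,2 -> not approaching (rel speed -1 <= 0)
Earliest collision: t=9/2 between 1 and 2

Answer: 9/2 1 2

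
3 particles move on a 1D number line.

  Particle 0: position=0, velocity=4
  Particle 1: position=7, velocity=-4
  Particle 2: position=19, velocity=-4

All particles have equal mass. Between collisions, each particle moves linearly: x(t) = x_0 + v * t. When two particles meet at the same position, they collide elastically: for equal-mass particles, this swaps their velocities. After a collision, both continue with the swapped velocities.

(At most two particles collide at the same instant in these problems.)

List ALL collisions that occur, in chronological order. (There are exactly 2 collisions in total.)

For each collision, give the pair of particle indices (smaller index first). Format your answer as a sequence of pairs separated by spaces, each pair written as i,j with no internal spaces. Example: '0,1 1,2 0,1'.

Collision at t=7/8: particles 0 and 1 swap velocities; positions: p0=7/2 p1=7/2 p2=31/2; velocities now: v0=-4 v1=4 v2=-4
Collision at t=19/8: particles 1 and 2 swap velocities; positions: p0=-5/2 p1=19/2 p2=19/2; velocities now: v0=-4 v1=-4 v2=4

Answer: 0,1 1,2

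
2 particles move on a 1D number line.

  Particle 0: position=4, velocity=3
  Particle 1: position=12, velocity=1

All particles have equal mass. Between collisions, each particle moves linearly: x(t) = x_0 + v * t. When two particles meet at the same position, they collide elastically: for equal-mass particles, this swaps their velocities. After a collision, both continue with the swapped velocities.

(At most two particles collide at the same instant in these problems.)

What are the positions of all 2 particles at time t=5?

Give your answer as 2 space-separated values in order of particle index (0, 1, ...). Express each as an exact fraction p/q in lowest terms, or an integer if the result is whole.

Answer: 17 19

Derivation:
Collision at t=4: particles 0 and 1 swap velocities; positions: p0=16 p1=16; velocities now: v0=1 v1=3
Advance to t=5 (no further collisions before then); velocities: v0=1 v1=3; positions = 17 19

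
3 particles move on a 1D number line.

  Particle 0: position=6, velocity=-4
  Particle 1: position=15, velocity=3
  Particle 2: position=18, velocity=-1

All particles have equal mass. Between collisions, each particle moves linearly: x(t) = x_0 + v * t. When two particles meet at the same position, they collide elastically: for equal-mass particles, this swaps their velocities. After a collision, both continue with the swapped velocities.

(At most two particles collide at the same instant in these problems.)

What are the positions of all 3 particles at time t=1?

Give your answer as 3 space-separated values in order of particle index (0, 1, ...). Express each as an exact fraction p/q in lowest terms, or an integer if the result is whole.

Answer: 2 17 18

Derivation:
Collision at t=3/4: particles 1 and 2 swap velocities; positions: p0=3 p1=69/4 p2=69/4; velocities now: v0=-4 v1=-1 v2=3
Advance to t=1 (no further collisions before then); velocities: v0=-4 v1=-1 v2=3; positions = 2 17 18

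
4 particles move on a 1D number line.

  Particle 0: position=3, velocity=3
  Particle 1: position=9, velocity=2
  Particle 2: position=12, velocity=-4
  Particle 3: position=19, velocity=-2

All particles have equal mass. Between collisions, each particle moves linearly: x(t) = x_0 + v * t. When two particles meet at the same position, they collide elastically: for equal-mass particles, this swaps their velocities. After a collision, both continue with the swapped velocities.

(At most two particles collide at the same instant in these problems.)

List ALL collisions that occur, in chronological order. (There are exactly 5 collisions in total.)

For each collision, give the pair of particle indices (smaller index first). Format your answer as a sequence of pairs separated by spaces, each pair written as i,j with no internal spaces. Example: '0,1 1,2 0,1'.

Collision at t=1/2: particles 1 and 2 swap velocities; positions: p0=9/2 p1=10 p2=10 p3=18; velocities now: v0=3 v1=-4 v2=2 v3=-2
Collision at t=9/7: particles 0 and 1 swap velocities; positions: p0=48/7 p1=48/7 p2=81/7 p3=115/7; velocities now: v0=-4 v1=3 v2=2 v3=-2
Collision at t=5/2: particles 2 and 3 swap velocities; positions: p0=2 p1=21/2 p2=14 p3=14; velocities now: v0=-4 v1=3 v2=-2 v3=2
Collision at t=16/5: particles 1 and 2 swap velocities; positions: p0=-4/5 p1=63/5 p2=63/5 p3=77/5; velocities now: v0=-4 v1=-2 v2=3 v3=2
Collision at t=6: particles 2 and 3 swap velocities; positions: p0=-12 p1=7 p2=21 p3=21; velocities now: v0=-4 v1=-2 v2=2 v3=3

Answer: 1,2 0,1 2,3 1,2 2,3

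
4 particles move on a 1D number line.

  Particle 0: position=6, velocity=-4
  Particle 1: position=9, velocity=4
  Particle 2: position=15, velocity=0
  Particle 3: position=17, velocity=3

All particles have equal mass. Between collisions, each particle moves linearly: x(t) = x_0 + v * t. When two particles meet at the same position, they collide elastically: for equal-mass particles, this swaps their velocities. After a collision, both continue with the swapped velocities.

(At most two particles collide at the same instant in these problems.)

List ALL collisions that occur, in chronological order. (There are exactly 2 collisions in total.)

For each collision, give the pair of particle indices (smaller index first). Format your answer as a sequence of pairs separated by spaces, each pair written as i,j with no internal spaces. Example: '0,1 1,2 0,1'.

Answer: 1,2 2,3

Derivation:
Collision at t=3/2: particles 1 and 2 swap velocities; positions: p0=0 p1=15 p2=15 p3=43/2; velocities now: v0=-4 v1=0 v2=4 v3=3
Collision at t=8: particles 2 and 3 swap velocities; positions: p0=-26 p1=15 p2=41 p3=41; velocities now: v0=-4 v1=0 v2=3 v3=4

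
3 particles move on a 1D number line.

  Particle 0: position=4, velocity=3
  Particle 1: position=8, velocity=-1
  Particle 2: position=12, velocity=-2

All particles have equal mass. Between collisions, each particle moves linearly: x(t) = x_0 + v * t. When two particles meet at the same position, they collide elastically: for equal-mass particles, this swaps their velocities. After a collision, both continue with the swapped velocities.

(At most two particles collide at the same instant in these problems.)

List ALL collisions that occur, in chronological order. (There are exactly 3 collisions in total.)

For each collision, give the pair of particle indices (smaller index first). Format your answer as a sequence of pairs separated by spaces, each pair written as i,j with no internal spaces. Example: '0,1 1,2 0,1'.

Collision at t=1: particles 0 and 1 swap velocities; positions: p0=7 p1=7 p2=10; velocities now: v0=-1 v1=3 v2=-2
Collision at t=8/5: particles 1 and 2 swap velocities; positions: p0=32/5 p1=44/5 p2=44/5; velocities now: v0=-1 v1=-2 v2=3
Collision at t=4: particles 0 and 1 swap velocities; positions: p0=4 p1=4 p2=16; velocities now: v0=-2 v1=-1 v2=3

Answer: 0,1 1,2 0,1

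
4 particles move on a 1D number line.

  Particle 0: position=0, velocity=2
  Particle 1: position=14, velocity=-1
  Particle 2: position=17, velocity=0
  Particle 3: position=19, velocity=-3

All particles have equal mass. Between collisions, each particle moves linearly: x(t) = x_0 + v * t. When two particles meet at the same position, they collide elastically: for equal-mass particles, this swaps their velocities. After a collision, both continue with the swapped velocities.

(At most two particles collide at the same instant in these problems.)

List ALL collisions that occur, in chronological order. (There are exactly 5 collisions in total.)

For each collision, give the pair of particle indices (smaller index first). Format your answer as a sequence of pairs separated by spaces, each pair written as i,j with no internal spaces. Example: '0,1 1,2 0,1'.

Collision at t=2/3: particles 2 and 3 swap velocities; positions: p0=4/3 p1=40/3 p2=17 p3=17; velocities now: v0=2 v1=-1 v2=-3 v3=0
Collision at t=5/2: particles 1 and 2 swap velocities; positions: p0=5 p1=23/2 p2=23/2 p3=17; velocities now: v0=2 v1=-3 v2=-1 v3=0
Collision at t=19/5: particles 0 and 1 swap velocities; positions: p0=38/5 p1=38/5 p2=51/5 p3=17; velocities now: v0=-3 v1=2 v2=-1 v3=0
Collision at t=14/3: particles 1 and 2 swap velocities; positions: p0=5 p1=28/3 p2=28/3 p3=17; velocities now: v0=-3 v1=-1 v2=2 v3=0
Collision at t=17/2: particles 2 and 3 swap velocities; positions: p0=-13/2 p1=11/2 p2=17 p3=17; velocities now: v0=-3 v1=-1 v2=0 v3=2

Answer: 2,3 1,2 0,1 1,2 2,3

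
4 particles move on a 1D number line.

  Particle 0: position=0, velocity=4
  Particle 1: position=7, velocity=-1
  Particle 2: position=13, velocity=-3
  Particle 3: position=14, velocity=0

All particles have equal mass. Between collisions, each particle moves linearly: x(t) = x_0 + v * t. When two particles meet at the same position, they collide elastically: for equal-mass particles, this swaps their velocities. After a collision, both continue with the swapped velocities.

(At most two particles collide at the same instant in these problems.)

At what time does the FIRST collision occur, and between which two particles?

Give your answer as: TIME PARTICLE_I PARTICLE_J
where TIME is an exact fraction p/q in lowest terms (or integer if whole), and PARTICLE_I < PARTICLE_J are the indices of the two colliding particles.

Pair (0,1): pos 0,7 vel 4,-1 -> gap=7, closing at 5/unit, collide at t=7/5
Pair (1,2): pos 7,13 vel -1,-3 -> gap=6, closing at 2/unit, collide at t=3
Pair (2,3): pos 13,14 vel -3,0 -> not approaching (rel speed -3 <= 0)
Earliest collision: t=7/5 between 0 and 1

Answer: 7/5 0 1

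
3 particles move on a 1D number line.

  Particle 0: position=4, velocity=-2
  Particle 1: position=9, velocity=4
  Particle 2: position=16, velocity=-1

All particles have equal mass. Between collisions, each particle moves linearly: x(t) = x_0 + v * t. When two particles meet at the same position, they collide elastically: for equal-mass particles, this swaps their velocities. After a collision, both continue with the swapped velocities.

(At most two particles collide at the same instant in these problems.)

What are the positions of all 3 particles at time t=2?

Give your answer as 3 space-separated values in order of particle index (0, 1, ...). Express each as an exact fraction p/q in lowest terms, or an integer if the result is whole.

Answer: 0 14 17

Derivation:
Collision at t=7/5: particles 1 and 2 swap velocities; positions: p0=6/5 p1=73/5 p2=73/5; velocities now: v0=-2 v1=-1 v2=4
Advance to t=2 (no further collisions before then); velocities: v0=-2 v1=-1 v2=4; positions = 0 14 17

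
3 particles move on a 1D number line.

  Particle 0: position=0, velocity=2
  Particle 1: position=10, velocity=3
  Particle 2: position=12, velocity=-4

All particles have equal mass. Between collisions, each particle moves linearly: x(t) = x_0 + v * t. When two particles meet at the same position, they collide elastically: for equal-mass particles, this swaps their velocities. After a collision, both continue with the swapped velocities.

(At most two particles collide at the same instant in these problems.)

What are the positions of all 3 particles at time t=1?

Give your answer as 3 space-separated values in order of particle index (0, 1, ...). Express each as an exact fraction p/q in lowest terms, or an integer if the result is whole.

Answer: 2 8 13

Derivation:
Collision at t=2/7: particles 1 and 2 swap velocities; positions: p0=4/7 p1=76/7 p2=76/7; velocities now: v0=2 v1=-4 v2=3
Advance to t=1 (no further collisions before then); velocities: v0=2 v1=-4 v2=3; positions = 2 8 13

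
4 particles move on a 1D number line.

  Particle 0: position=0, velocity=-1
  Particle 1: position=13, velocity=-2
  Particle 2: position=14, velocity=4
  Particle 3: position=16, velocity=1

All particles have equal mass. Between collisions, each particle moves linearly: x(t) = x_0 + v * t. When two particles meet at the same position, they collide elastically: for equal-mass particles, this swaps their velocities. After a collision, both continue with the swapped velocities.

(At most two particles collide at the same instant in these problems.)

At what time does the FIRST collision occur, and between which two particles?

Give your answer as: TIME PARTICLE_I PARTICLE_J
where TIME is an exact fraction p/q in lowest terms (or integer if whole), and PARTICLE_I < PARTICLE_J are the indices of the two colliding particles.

Pair (0,1): pos 0,13 vel -1,-2 -> gap=13, closing at 1/unit, collide at t=13
Pair (1,2): pos 13,14 vel -2,4 -> not approaching (rel speed -6 <= 0)
Pair (2,3): pos 14,16 vel 4,1 -> gap=2, closing at 3/unit, collide at t=2/3
Earliest collision: t=2/3 between 2 and 3

Answer: 2/3 2 3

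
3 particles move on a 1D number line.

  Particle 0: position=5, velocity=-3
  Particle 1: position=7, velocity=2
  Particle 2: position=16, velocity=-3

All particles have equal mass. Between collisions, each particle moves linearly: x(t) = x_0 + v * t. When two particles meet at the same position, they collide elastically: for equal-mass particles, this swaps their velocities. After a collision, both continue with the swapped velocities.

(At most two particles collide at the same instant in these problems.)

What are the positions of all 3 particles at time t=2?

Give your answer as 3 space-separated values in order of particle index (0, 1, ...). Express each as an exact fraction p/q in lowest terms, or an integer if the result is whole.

Answer: -1 10 11

Derivation:
Collision at t=9/5: particles 1 and 2 swap velocities; positions: p0=-2/5 p1=53/5 p2=53/5; velocities now: v0=-3 v1=-3 v2=2
Advance to t=2 (no further collisions before then); velocities: v0=-3 v1=-3 v2=2; positions = -1 10 11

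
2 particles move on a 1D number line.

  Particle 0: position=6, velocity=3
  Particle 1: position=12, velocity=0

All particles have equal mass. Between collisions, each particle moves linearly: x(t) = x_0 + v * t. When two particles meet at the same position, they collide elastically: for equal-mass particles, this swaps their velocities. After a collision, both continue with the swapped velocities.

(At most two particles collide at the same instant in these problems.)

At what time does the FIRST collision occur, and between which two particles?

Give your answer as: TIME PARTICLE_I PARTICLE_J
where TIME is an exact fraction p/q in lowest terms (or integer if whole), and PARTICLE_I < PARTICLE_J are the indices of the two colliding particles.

Answer: 2 0 1

Derivation:
Pair (0,1): pos 6,12 vel 3,0 -> gap=6, closing at 3/unit, collide at t=2
Earliest collision: t=2 between 0 and 1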